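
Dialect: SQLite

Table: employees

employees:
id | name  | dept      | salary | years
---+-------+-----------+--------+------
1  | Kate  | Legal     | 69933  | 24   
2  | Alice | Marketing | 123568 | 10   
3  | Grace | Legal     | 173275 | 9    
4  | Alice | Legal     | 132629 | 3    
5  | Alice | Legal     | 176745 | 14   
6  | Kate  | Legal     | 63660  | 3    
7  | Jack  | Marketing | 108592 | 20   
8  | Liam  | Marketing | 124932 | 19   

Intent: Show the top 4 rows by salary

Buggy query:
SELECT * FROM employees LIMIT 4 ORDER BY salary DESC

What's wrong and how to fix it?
Bug: LIMIT must come after ORDER BY

Fix: Swap the clauses: ORDER BY first, then LIMIT

Corrected query:
SELECT * FROM employees ORDER BY salary DESC LIMIT 4

Result:
id | name  | dept      | salary | years
---+-------+-----------+--------+------
5  | Alice | Legal     | 176745 | 14   
3  | Grace | Legal     | 173275 | 9    
4  | Alice | Legal     | 132629 | 3    
8  | Liam  | Marketing | 124932 | 19   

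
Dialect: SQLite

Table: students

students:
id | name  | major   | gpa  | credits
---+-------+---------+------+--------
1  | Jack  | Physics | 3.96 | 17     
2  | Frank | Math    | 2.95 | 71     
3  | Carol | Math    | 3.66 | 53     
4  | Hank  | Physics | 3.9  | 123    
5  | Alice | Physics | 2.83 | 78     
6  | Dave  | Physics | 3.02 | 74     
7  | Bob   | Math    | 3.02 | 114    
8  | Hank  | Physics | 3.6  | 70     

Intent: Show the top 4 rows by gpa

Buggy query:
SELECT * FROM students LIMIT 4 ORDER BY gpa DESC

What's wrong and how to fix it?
Bug: LIMIT must come after ORDER BY

Fix: Swap the clauses: ORDER BY first, then LIMIT

Corrected query:
SELECT * FROM students ORDER BY gpa DESC LIMIT 4

Result:
id | name  | major   | gpa  | credits
---+-------+---------+------+--------
1  | Jack  | Physics | 3.96 | 17     
4  | Hank  | Physics | 3.9  | 123    
3  | Carol | Math    | 3.66 | 53     
8  | Hank  | Physics | 3.6  | 70     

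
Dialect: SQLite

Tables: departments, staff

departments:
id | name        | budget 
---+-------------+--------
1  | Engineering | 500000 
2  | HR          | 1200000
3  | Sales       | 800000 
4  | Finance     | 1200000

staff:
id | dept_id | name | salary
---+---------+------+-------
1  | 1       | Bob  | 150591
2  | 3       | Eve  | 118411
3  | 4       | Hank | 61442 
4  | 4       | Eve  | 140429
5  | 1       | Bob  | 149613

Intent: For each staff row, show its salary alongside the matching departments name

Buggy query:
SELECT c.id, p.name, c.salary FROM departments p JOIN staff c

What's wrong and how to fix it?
Bug: JOIN with no ON clause produces a cartesian product; every staff row pairs with every departments row

Fix: Add ON c.dept_id = p.id to the JOIN

Corrected query:
SELECT c.id, p.name, c.salary FROM departments p JOIN staff c ON c.dept_id = p.id

Result:
id | name        | salary
---+-------------+-------
1  | Engineering | 150591
2  | Sales       | 118411
3  | Finance     | 61442 
4  | Finance     | 140429
5  | Engineering | 149613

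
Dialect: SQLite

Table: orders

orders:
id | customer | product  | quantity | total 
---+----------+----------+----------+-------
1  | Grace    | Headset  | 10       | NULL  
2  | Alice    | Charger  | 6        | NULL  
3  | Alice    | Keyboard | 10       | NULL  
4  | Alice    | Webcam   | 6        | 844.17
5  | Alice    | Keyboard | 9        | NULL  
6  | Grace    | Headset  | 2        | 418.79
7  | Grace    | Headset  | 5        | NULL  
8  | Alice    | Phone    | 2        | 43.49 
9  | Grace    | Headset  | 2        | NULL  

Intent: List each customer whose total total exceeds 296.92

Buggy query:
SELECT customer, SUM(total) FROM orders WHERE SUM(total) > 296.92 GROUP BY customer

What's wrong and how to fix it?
Bug: Aggregate functions cannot appear in a WHERE clause

Fix: Move the aggregate condition to a HAVING clause

Corrected query:
SELECT customer, SUM(total) FROM orders GROUP BY customer HAVING SUM(total) > 296.92

Result:
customer | SUM(total)
---------+-----------
Alice    | 887.66    
Grace    | 418.79    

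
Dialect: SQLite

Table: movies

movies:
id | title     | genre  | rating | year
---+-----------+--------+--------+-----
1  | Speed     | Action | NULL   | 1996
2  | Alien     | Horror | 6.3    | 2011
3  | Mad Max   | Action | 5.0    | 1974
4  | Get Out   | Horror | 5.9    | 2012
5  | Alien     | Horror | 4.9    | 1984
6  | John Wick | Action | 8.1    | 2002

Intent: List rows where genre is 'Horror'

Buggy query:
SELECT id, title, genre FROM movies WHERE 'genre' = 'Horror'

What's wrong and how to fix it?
Bug: Single quotes denote string literals in SQL; the column name is being compared as a constant string

Fix: Reference the column as genre without single quotes

Corrected query:
SELECT id, title, genre FROM movies WHERE genre = 'Horror'

Result:
id | title   | genre 
---+---------+-------
2  | Alien   | Horror
4  | Get Out | Horror
5  | Alien   | Horror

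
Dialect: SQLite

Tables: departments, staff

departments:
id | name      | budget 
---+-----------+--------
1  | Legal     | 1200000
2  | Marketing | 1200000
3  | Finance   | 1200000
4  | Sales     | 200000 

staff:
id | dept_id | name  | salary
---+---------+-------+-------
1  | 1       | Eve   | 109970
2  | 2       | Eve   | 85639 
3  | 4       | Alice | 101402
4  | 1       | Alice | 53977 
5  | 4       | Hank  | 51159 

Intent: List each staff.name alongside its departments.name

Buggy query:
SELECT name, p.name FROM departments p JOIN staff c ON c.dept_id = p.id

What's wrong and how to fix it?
Bug: 'name' exists in both joined tables, so the database can't tell which one is meant

Fix: Prefix ambiguous columns with the table alias

Corrected query:
SELECT c.name, p.name FROM departments p JOIN staff c ON c.dept_id = p.id

Result:
name  | name     
------+----------
Eve   | Legal    
Eve   | Marketing
Alice | Sales    
Alice | Legal    
Hank  | Sales    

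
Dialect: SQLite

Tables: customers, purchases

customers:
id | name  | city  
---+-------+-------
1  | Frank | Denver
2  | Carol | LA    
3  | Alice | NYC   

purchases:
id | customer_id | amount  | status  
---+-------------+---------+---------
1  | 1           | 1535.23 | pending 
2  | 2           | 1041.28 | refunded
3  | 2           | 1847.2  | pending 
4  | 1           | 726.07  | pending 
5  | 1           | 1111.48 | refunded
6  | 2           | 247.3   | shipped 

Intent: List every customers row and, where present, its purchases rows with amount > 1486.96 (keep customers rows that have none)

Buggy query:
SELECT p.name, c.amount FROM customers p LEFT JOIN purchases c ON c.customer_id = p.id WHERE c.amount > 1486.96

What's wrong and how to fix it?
Bug: A WHERE condition on the right-hand table after LEFT JOIN drops unmatched parents

Fix: Move the right-table condition into the ON clause so unmatched parents are kept

Corrected query:
SELECT p.name, c.amount FROM customers p LEFT JOIN purchases c ON c.customer_id = p.id AND c.amount > 1486.96

Result:
name  | amount 
------+--------
Frank | 1535.23
Carol | 1847.2 
Alice | NULL   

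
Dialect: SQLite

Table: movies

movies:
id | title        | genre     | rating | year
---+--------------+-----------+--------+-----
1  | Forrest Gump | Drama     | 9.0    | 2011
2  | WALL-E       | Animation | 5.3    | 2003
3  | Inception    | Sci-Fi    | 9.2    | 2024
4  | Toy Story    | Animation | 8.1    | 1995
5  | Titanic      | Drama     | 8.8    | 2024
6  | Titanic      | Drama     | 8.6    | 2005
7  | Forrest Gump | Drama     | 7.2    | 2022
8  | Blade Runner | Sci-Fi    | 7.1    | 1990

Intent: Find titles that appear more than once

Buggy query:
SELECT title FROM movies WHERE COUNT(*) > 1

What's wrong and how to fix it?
Bug: COUNT(*) is an aggregate and cannot be used in WHERE

Fix: GROUP BY title, then filter groups with HAVING COUNT(*) > 1

Corrected query:
SELECT title FROM movies GROUP BY title HAVING COUNT(*) > 1

Result:
title       
------------
Forrest Gump
Titanic     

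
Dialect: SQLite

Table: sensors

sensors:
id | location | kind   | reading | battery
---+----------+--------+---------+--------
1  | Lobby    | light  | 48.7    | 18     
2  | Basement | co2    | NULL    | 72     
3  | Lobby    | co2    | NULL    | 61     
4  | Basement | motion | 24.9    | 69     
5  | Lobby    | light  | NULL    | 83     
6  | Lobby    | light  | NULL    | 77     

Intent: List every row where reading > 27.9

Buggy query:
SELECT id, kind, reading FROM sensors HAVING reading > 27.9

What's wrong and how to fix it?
Bug: HAVING filters the output of aggregation, but this query has no GROUP BY and no aggregate functions, so SQLite rejects it (HAVING clause on a non-aggregate query); the condition here is per row

Fix: Use WHERE for row-level filtering

Corrected query:
SELECT id, kind, reading FROM sensors WHERE reading > 27.9

Result:
id | kind  | reading
---+-------+--------
1  | light | 48.7   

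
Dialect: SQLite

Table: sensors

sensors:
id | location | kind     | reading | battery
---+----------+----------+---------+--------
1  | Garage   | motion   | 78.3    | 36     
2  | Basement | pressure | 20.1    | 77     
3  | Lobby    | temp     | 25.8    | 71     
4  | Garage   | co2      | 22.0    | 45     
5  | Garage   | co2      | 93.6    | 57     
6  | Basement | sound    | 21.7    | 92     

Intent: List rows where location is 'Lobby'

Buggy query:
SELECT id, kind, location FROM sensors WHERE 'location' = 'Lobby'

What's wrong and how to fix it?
Bug: Single quotes denote string literals in SQL; the column name is being compared as a constant string

Fix: Reference the column as location without single quotes

Corrected query:
SELECT id, kind, location FROM sensors WHERE location = 'Lobby'

Result:
id | kind | location
---+------+---------
3  | temp | Lobby   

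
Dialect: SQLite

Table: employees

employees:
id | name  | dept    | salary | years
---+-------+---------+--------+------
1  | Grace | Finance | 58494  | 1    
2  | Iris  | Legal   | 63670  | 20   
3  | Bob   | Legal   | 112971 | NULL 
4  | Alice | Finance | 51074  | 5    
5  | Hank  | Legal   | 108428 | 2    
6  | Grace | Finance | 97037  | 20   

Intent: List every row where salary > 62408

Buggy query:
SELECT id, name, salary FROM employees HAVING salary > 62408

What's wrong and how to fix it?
Bug: HAVING filters the output of aggregation, but this query has no GROUP BY and no aggregate functions, so SQLite rejects it (HAVING clause on a non-aggregate query); the condition here is per row

Fix: Replace HAVING with WHERE since the condition applies to individual rows

Corrected query:
SELECT id, name, salary FROM employees WHERE salary > 62408

Result:
id | name  | salary
---+-------+-------
2  | Iris  | 63670 
3  | Bob   | 112971
5  | Hank  | 108428
6  | Grace | 97037 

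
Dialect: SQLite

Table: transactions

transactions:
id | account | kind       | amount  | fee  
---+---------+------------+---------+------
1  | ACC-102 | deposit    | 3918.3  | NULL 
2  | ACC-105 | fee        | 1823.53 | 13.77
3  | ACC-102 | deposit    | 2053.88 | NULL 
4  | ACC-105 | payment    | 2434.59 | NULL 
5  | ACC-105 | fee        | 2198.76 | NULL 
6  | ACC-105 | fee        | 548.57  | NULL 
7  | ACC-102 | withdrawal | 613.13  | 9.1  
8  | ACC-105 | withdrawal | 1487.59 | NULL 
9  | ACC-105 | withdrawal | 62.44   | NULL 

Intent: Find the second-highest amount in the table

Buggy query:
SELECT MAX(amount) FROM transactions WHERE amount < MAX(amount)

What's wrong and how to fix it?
Bug: MAX(amount) on the right of the comparison is an aggregate-in-WHERE error

Fix: Put the inner MAX in a scalar subquery

Corrected query:
SELECT MAX(amount) FROM transactions WHERE amount < (SELECT MAX(amount) FROM transactions)

Result:
MAX(amount)
-----------
2434.59    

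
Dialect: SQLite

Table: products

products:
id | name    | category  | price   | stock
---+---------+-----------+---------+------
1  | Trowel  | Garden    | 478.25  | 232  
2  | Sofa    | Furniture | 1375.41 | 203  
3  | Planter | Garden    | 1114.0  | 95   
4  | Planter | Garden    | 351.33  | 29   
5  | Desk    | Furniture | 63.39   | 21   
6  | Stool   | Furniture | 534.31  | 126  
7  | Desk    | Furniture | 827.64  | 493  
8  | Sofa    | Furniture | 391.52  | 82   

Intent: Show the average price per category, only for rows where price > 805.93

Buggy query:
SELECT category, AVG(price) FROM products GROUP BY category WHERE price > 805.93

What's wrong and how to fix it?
Bug: Row-level WHERE must come before GROUP BY in the clause order

Fix: Move the WHERE clause before GROUP BY

Corrected query:
SELECT category, AVG(price) FROM products WHERE price > 805.93 GROUP BY category

Result:
category  | AVG(price)
----------+-----------
Furniture | 1101.525  
Garden    | 1114      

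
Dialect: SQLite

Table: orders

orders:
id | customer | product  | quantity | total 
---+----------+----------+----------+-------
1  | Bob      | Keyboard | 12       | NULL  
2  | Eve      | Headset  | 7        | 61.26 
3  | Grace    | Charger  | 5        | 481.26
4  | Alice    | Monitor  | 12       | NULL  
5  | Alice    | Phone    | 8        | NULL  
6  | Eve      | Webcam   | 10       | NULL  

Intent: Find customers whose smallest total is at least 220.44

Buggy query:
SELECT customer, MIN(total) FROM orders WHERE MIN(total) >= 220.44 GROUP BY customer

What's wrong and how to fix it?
Bug: Aggregates like MIN are computed per group after WHERE runs

Fix: Use HAVING for the per-group MIN condition

Corrected query:
SELECT customer, MIN(total) FROM orders GROUP BY customer HAVING MIN(total) >= 220.44

Result:
customer | MIN(total)
---------+-----------
Grace    | 481.26    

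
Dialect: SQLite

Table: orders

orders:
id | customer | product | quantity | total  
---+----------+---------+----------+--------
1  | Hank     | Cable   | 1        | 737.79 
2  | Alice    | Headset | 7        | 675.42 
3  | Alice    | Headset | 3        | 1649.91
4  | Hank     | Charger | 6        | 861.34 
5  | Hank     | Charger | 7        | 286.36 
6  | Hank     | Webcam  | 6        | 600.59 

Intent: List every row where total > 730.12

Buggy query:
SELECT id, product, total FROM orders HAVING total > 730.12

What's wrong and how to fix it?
Bug: This is a non-aggregate query (no GROUP BY, no aggregates), so in SQLite the HAVING clause is invalid here; a row-level condition belongs in WHERE

Fix: Replace HAVING with WHERE since the condition applies to individual rows

Corrected query:
SELECT id, product, total FROM orders WHERE total > 730.12

Result:
id | product | total  
---+---------+--------
1  | Cable   | 737.79 
3  | Headset | 1649.91
4  | Charger | 861.34 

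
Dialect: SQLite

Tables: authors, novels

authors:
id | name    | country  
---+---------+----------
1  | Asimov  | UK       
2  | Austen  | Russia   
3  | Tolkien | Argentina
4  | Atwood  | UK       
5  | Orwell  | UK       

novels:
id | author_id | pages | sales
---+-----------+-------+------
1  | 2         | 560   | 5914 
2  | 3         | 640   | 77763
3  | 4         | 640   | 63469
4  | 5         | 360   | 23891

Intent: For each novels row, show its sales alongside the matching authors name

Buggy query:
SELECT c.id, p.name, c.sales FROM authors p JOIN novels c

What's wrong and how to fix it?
Bug: Missing join condition: each novels row is matched to all authors rows instead of just its own

Fix: Specify the join condition linking the foreign key to the parent id

Corrected query:
SELECT c.id, p.name, c.sales FROM authors p JOIN novels c ON c.author_id = p.id

Result:
id | name    | sales
---+---------+------
1  | Austen  | 5914 
2  | Tolkien | 77763
3  | Atwood  | 63469
4  | Orwell  | 23891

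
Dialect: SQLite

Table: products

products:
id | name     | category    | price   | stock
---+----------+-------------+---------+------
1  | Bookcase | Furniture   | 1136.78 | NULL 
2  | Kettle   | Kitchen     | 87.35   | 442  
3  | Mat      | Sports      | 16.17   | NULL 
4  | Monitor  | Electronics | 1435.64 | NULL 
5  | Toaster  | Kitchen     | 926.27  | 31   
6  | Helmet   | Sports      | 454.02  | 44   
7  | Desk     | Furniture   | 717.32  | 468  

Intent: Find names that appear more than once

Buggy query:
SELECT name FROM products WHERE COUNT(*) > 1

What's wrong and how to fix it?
Bug: COUNT(*) is an aggregate and cannot be used in WHERE

Fix: GROUP BY name, then filter groups with HAVING COUNT(*) > 1

Corrected query:
SELECT name FROM products GROUP BY name HAVING COUNT(*) > 1

Result:
(no rows)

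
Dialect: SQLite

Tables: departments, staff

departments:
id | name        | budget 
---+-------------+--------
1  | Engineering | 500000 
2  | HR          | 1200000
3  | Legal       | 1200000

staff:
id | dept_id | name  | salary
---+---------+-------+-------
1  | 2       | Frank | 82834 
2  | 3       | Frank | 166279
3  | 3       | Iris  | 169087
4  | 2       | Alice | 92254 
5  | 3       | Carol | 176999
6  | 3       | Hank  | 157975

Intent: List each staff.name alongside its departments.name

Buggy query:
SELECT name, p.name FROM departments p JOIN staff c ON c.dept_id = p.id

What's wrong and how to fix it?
Bug: 'name' exists in both joined tables, so the database can't tell which one is meant

Fix: Qualify the column with its table alias (c.name)

Corrected query:
SELECT c.name, p.name FROM departments p JOIN staff c ON c.dept_id = p.id

Result:
name  | name 
------+------
Frank | HR   
Frank | Legal
Iris  | Legal
Alice | HR   
Carol | Legal
Hank  | Legal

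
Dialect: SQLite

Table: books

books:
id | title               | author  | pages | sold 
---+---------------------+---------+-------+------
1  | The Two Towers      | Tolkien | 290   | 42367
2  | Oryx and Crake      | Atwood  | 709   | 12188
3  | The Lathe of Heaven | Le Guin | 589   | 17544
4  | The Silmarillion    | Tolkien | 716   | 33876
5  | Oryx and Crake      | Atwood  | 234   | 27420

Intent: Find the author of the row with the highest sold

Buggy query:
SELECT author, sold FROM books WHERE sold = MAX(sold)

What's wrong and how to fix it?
Bug: WHERE is evaluated per row; an aggregate over the whole table isn't defined there

Fix: Use a subquery: WHERE sold = (SELECT MAX(sold) FROM books)

Corrected query:
SELECT author, sold FROM books WHERE sold = (SELECT MAX(sold) FROM books)

Result:
author  | sold 
--------+------
Tolkien | 42367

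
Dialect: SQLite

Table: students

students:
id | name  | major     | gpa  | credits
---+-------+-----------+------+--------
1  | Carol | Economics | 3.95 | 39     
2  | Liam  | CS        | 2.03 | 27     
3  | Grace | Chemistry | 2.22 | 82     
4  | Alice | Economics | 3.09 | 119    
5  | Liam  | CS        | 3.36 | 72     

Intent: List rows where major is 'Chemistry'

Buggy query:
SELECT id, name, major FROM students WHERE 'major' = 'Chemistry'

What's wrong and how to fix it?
Bug: 'major' in single quotes is a string literal, not the column; the comparison is literal-vs-literal and never true

Fix: Reference the column as major without single quotes

Corrected query:
SELECT id, name, major FROM students WHERE major = 'Chemistry'

Result:
id | name  | major    
---+-------+----------
3  | Grace | Chemistry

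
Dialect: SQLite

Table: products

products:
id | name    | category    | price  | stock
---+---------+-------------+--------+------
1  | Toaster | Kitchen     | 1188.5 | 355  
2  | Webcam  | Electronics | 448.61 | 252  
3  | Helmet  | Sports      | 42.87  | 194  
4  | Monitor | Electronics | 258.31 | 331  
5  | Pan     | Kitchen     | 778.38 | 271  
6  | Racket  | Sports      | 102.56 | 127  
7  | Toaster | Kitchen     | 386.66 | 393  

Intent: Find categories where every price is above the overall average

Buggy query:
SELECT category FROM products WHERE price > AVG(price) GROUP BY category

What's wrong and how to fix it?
Bug: AVG() is an aggregate; it can't sit directly in WHERE

Fix: Compute the overall average in a scalar subquery and compare each group's MIN against it in HAVING

Corrected query:
SELECT category FROM products GROUP BY category HAVING MIN(price) > (SELECT AVG(price) FROM products)

Result:
(no rows)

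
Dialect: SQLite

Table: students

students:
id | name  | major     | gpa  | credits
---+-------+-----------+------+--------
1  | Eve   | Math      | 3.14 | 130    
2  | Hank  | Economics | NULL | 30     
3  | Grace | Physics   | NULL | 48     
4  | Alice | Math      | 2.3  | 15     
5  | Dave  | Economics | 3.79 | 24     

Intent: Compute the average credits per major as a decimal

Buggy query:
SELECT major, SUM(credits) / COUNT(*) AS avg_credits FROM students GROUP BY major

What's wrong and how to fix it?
Bug: SUM(credits) and COUNT(*) are both integers; the division truncates the fractional part

Fix: Cast one side to REAL so the division keeps the fractional part

Corrected query:
SELECT major, SUM(credits) * 1.0 / COUNT(*) AS avg_credits FROM students GROUP BY major

Result:
major     | avg_credits
----------+------------
Economics | 27         
Math      | 72.5       
Physics   | 48         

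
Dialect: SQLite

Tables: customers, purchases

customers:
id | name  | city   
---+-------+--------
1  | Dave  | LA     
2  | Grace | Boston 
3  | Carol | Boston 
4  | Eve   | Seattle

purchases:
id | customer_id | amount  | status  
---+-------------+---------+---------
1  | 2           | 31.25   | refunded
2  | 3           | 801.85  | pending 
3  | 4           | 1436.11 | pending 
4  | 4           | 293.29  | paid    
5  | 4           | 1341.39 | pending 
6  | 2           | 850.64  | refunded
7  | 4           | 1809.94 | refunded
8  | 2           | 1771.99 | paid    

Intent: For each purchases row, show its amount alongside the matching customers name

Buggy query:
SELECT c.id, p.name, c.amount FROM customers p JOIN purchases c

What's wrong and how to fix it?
Bug: JOIN with no ON clause produces a cartesian product; every purchases row pairs with every customers row

Fix: Add ON c.customer_id = p.id to the JOIN

Corrected query:
SELECT c.id, p.name, c.amount FROM customers p JOIN purchases c ON c.customer_id = p.id

Result:
id | name  | amount 
---+-------+--------
1  | Grace | 31.25  
2  | Carol | 801.85 
3  | Eve   | 1436.11
4  | Eve   | 293.29 
5  | Eve   | 1341.39
6  | Grace | 850.64 
7  | Eve   | 1809.94
8  | Grace | 1771.99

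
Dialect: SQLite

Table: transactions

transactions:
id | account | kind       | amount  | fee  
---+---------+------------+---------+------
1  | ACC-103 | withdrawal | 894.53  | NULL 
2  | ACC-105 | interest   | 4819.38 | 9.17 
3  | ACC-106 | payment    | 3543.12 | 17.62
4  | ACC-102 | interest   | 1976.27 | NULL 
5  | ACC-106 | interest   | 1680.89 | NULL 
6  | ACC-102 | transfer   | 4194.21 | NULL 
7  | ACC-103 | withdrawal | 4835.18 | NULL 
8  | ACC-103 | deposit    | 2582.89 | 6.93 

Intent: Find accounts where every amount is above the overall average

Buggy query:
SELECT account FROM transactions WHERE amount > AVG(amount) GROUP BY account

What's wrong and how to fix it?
Bug: WHERE evaluates per row before aggregation, so AVG() is unavailable

Fix: Use a subquery for AVG and a HAVING MIN(...) filter so the condition holds for every row in the group

Corrected query:
SELECT account FROM transactions GROUP BY account HAVING MIN(amount) > (SELECT AVG(amount) FROM transactions)

Result:
account
-------
ACC-105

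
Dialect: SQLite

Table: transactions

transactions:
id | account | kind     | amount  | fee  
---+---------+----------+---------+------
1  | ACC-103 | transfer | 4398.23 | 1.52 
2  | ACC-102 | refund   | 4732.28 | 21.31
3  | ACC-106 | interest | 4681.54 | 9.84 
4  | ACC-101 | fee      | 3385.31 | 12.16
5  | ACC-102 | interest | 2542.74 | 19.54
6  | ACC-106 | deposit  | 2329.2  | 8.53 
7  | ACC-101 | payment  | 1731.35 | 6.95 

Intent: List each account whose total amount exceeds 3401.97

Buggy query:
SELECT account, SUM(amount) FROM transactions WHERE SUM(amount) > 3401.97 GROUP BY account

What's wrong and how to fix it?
Bug: WHERE runs before GROUP BY, so aggregates aren't available there

Fix: Use HAVING (which filters groups after aggregation) instead of WHERE

Corrected query:
SELECT account, SUM(amount) FROM transactions GROUP BY account HAVING SUM(amount) > 3401.97

Result:
account | SUM(amount)
--------+------------
ACC-101 | 5116.66    
ACC-102 | 7275.02    
ACC-103 | 4398.23    
ACC-106 | 7010.74    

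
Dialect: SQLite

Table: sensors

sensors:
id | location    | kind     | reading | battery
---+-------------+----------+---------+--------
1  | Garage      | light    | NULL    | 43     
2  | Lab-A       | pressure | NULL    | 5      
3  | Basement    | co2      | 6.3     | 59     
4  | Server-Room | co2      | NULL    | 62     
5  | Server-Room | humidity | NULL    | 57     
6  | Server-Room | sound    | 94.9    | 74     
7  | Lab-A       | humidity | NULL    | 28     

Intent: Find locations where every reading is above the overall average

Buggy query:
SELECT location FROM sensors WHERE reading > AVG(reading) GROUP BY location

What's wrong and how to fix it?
Bug: WHERE evaluates per row before aggregation, so AVG() is unavailable

Fix: Compute the overall average in a scalar subquery and compare each group's MIN against it in HAVING

Corrected query:
SELECT location FROM sensors GROUP BY location HAVING MIN(reading) > (SELECT AVG(reading) FROM sensors)

Result:
location   
-----------
Server-Room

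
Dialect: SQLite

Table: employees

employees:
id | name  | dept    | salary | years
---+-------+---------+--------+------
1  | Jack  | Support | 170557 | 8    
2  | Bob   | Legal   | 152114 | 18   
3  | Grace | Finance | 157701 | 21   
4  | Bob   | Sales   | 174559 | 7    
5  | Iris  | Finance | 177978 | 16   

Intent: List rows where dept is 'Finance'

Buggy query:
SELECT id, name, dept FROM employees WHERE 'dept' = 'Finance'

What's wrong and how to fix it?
Bug: 'dept' in single quotes is a string literal, not the column; the comparison is literal-vs-literal and never true

Fix: Remove the quotes around the column name (or use double quotes for an identifier)

Corrected query:
SELECT id, name, dept FROM employees WHERE dept = 'Finance'

Result:
id | name  | dept   
---+-------+--------
3  | Grace | Finance
5  | Iris  | Finance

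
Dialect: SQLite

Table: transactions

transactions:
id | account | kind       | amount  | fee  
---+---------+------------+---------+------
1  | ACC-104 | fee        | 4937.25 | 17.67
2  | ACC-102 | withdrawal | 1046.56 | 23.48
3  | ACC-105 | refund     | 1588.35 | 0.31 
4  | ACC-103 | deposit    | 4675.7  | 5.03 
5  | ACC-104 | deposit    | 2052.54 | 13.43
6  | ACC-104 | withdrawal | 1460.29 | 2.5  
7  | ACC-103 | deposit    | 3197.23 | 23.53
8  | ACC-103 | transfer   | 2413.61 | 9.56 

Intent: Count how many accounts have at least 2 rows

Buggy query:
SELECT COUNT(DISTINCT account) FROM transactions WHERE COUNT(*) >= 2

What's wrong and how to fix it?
Bug: COUNT(*) cannot appear in WHERE; the per-group count doesn't exist yet

Fix: Use a subquery that GROUPs and filters with HAVING, then count its rows

Corrected query:
SELECT COUNT(*) FROM (SELECT account FROM transactions GROUP BY account HAVING COUNT(*) >= 2)

Result:
COUNT(*)
--------
2       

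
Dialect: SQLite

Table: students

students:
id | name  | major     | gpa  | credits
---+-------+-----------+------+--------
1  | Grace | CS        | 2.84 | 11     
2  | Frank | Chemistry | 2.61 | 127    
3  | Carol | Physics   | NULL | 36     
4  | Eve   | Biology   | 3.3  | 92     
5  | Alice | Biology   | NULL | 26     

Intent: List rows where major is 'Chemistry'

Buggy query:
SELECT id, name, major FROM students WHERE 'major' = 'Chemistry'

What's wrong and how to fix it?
Bug: Single quotes denote string literals in SQL; the column name is being compared as a constant string

Fix: Remove the quotes around the column name (or use double quotes for an identifier)

Corrected query:
SELECT id, name, major FROM students WHERE major = 'Chemistry'

Result:
id | name  | major    
---+-------+----------
2  | Frank | Chemistry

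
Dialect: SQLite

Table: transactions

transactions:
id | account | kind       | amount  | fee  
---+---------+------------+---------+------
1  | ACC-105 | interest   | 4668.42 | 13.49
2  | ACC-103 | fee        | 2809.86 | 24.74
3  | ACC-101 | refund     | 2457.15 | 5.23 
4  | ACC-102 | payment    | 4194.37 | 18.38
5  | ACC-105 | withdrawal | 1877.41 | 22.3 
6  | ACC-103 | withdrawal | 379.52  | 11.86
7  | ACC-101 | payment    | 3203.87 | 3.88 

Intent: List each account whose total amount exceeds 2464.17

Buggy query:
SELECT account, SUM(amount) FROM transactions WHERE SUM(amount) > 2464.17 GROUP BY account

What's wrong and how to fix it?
Bug: WHERE runs before GROUP BY, so aggregates aren't available there

Fix: Move the aggregate condition to a HAVING clause

Corrected query:
SELECT account, SUM(amount) FROM transactions GROUP BY account HAVING SUM(amount) > 2464.17

Result:
account | SUM(amount)
--------+------------
ACC-101 | 5661.02    
ACC-102 | 4194.37    
ACC-103 | 3189.38    
ACC-105 | 6545.83    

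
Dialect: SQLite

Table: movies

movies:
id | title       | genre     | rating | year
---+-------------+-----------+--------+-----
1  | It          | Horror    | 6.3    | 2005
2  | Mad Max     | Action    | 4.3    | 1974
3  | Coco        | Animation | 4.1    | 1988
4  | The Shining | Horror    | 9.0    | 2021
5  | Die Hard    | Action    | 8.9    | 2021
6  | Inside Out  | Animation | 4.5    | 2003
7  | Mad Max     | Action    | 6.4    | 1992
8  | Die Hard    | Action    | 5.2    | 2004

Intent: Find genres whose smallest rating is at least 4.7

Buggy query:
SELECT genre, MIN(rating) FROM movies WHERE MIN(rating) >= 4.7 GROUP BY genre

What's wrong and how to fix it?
Bug: MIN() in WHERE is a misuse of aggregate

Fix: Replace WHERE with HAVING after the GROUP BY

Corrected query:
SELECT genre, MIN(rating) FROM movies GROUP BY genre HAVING MIN(rating) >= 4.7

Result:
genre  | MIN(rating)
-------+------------
Horror | 6.3        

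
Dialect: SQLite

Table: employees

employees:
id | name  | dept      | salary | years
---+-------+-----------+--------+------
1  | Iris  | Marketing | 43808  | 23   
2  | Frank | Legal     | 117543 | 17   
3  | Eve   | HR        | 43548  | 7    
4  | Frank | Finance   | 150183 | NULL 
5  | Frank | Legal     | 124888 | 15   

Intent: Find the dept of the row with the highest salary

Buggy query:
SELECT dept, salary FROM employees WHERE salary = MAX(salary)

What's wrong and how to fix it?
Bug: WHERE is evaluated per row; an aggregate over the whole table isn't defined there

Fix: Use a subquery: WHERE salary = (SELECT MAX(salary) FROM employees)

Corrected query:
SELECT dept, salary FROM employees WHERE salary = (SELECT MAX(salary) FROM employees)

Result:
dept    | salary
--------+-------
Finance | 150183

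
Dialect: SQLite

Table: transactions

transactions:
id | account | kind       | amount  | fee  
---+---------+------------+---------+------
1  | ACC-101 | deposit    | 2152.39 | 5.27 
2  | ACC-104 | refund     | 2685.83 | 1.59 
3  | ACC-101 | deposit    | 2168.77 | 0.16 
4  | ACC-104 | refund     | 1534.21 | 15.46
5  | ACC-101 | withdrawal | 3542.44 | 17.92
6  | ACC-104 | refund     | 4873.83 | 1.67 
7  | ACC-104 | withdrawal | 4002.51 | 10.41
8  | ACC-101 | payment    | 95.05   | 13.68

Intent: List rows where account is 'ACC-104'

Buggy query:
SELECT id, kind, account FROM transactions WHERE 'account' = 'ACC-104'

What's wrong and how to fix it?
Bug: 'account' in single quotes is a string literal, not the column; the comparison is literal-vs-literal and never true

Fix: Remove the quotes around the column name (or use double quotes for an identifier)

Corrected query:
SELECT id, kind, account FROM transactions WHERE account = 'ACC-104'

Result:
id | kind       | account
---+------------+--------
2  | refund     | ACC-104
4  | refund     | ACC-104
6  | refund     | ACC-104
7  | withdrawal | ACC-104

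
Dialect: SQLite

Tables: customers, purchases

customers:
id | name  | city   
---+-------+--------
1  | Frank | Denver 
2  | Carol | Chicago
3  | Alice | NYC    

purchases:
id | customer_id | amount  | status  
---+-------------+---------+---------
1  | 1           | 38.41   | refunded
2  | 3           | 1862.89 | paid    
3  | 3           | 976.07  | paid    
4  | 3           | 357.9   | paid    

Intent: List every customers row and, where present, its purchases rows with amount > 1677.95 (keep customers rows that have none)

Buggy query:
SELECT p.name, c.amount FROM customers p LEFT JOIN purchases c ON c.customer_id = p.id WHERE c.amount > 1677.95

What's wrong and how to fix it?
Bug: A WHERE condition on the right-hand table after LEFT JOIN drops unmatched parents

Fix: Move the right-table condition into the ON clause so unmatched parents are kept

Corrected query:
SELECT p.name, c.amount FROM customers p LEFT JOIN purchases c ON c.customer_id = p.id AND c.amount > 1677.95

Result:
name  | amount 
------+--------
Frank | NULL   
Carol | NULL   
Alice | 1862.89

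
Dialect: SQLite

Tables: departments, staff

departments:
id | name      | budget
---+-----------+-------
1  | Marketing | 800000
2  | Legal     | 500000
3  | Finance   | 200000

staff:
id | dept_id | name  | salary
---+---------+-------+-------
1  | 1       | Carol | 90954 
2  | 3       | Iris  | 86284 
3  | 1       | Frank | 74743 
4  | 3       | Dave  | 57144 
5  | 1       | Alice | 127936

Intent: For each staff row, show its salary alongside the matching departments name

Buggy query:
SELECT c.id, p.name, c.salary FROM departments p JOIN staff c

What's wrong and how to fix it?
Bug: Missing join condition: each staff row is matched to all departments rows instead of just its own

Fix: Specify the join condition linking the foreign key to the parent id

Corrected query:
SELECT c.id, p.name, c.salary FROM departments p JOIN staff c ON c.dept_id = p.id

Result:
id | name      | salary
---+-----------+-------
1  | Marketing | 90954 
2  | Finance   | 86284 
3  | Marketing | 74743 
4  | Finance   | 57144 
5  | Marketing | 127936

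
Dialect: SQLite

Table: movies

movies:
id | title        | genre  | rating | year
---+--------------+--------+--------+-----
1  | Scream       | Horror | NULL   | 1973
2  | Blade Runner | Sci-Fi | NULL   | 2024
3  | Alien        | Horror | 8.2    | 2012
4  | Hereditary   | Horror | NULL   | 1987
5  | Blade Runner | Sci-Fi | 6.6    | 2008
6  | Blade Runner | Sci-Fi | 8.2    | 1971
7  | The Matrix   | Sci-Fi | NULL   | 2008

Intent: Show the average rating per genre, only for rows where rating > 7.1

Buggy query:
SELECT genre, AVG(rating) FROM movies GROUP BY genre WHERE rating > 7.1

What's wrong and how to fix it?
Bug: WHERE cannot follow GROUP BY

Fix: Place WHERE between FROM and GROUP BY

Corrected query:
SELECT genre, AVG(rating) FROM movies WHERE rating > 7.1 GROUP BY genre

Result:
genre  | AVG(rating)
-------+------------
Horror | 8.2        
Sci-Fi | 8.2        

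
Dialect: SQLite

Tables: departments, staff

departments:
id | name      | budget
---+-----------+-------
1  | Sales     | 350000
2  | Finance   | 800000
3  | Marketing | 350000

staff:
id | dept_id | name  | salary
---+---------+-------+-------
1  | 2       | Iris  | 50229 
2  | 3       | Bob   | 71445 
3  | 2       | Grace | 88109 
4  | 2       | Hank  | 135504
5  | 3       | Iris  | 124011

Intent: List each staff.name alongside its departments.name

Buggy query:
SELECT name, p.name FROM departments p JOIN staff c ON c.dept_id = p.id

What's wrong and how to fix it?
Bug: Both tables have a 'name' column; the unqualified reference is ambiguous

Fix: Prefix ambiguous columns with the table alias

Corrected query:
SELECT c.name, p.name FROM departments p JOIN staff c ON c.dept_id = p.id

Result:
name  | name     
------+----------
Iris  | Finance  
Bob   | Marketing
Grace | Finance  
Hank  | Finance  
Iris  | Marketing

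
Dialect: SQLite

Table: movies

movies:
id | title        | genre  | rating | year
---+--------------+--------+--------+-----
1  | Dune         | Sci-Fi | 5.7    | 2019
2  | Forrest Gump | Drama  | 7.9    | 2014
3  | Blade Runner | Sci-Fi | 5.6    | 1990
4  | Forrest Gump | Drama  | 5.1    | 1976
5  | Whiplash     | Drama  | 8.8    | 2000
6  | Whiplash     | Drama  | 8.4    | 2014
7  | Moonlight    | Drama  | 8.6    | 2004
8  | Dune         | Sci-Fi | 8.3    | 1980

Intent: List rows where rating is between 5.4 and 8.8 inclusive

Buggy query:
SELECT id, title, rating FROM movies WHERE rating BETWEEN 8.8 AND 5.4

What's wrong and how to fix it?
Bug: BETWEEN expects the lower bound first; with 8.8 AND 5.4 the range is empty

Fix: Write BETWEEN 5.4 AND 8.8

Corrected query:
SELECT id, title, rating FROM movies WHERE rating BETWEEN 5.4 AND 8.8

Result:
id | title        | rating
---+--------------+-------
1  | Dune         | 5.7   
2  | Forrest Gump | 7.9   
3  | Blade Runner | 5.6   
5  | Whiplash     | 8.8   
6  | Whiplash     | 8.4   
7  | Moonlight    | 8.6   
8  | Dune         | 8.3   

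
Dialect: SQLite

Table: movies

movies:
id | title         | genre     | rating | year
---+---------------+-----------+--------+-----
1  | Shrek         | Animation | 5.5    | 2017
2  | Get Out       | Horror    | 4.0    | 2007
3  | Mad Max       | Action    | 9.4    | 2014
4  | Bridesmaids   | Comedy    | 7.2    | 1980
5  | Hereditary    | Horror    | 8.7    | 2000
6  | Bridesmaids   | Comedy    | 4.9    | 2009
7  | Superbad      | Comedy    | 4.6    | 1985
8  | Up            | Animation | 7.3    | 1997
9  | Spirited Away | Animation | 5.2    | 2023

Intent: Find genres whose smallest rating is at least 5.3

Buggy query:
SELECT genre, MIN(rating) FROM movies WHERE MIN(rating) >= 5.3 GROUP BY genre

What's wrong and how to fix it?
Bug: MIN() in WHERE is a misuse of aggregate

Fix: Replace WHERE with HAVING after the GROUP BY

Corrected query:
SELECT genre, MIN(rating) FROM movies GROUP BY genre HAVING MIN(rating) >= 5.3

Result:
genre  | MIN(rating)
-------+------------
Action | 9.4        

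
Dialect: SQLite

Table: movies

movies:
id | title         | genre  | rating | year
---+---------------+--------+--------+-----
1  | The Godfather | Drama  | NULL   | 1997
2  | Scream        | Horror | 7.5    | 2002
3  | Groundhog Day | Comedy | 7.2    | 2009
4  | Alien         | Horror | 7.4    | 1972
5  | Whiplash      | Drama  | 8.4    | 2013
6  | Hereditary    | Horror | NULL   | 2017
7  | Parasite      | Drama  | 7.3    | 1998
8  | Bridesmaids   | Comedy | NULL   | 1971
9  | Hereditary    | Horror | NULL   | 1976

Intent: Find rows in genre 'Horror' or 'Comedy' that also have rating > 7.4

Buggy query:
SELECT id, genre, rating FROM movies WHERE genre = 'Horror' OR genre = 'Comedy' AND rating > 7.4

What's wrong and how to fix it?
Bug: Without parentheses, AND is evaluated before OR, so the rating filter only applies to the 'Comedy' branch

Fix: Add parentheses around the OR so the AND applies to both alternatives

Corrected query:
SELECT id, genre, rating FROM movies WHERE (genre = 'Horror' OR genre = 'Comedy') AND rating > 7.4

Result:
id | genre  | rating
---+--------+-------
2  | Horror | 7.5   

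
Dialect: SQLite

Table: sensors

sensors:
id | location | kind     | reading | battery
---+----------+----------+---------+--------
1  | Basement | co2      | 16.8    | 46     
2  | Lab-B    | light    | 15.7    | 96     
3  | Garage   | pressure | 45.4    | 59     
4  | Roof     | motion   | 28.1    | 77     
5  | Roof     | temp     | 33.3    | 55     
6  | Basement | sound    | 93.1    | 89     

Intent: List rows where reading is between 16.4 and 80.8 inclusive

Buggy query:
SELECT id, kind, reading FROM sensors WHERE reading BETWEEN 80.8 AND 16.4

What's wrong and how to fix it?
Bug: The bounds are reversed; BETWEEN a AND b requires a <= b to match anything

Fix: Swap the bounds so the smaller value comes first

Corrected query:
SELECT id, kind, reading FROM sensors WHERE reading BETWEEN 16.4 AND 80.8

Result:
id | kind     | reading
---+----------+--------
1  | co2      | 16.8   
3  | pressure | 45.4   
4  | motion   | 28.1   
5  | temp     | 33.3   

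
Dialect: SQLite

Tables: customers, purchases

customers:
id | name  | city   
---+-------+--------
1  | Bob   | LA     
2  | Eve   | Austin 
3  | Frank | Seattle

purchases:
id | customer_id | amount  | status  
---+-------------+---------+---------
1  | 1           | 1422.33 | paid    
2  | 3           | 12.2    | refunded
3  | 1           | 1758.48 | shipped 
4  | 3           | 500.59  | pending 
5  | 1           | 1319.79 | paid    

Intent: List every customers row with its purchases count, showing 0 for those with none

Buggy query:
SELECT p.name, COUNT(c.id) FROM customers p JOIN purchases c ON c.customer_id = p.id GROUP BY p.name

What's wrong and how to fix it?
Bug: INNER JOIN drops customers rows that have no matching purchases rows

Fix: Use LEFT JOIN so parents without children still appear (COUNT(c.id) gives 0)

Corrected query:
SELECT p.name, COUNT(c.id) FROM customers p LEFT JOIN purchases c ON c.customer_id = p.id GROUP BY p.name

Result:
name  | COUNT(c.id)
------+------------
Bob   | 3          
Eve   | 0          
Frank | 2          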